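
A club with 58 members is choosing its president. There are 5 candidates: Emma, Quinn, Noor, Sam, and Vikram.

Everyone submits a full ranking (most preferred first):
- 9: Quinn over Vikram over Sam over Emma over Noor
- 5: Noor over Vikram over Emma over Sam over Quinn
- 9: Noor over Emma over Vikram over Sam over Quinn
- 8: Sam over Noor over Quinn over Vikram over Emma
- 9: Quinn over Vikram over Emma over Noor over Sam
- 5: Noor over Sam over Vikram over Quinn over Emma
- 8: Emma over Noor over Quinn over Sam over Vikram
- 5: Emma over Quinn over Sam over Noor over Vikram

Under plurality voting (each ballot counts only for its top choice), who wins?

Noor

First-place votes: Emma 13, Quinn 18, Noor 19, Sam 8, Vikram 0.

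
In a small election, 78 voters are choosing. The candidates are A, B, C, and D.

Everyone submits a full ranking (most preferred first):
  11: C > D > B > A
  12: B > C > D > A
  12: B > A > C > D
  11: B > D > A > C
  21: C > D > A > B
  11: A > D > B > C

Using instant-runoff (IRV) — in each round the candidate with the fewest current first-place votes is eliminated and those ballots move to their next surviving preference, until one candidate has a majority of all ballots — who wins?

Round 1: A 11, B 35, C 32, D 0. D eliminated.
Round 2: A 11, B 35, C 32. A eliminated.
Round 3: B 46, C 32. B has a majority (≥40).

B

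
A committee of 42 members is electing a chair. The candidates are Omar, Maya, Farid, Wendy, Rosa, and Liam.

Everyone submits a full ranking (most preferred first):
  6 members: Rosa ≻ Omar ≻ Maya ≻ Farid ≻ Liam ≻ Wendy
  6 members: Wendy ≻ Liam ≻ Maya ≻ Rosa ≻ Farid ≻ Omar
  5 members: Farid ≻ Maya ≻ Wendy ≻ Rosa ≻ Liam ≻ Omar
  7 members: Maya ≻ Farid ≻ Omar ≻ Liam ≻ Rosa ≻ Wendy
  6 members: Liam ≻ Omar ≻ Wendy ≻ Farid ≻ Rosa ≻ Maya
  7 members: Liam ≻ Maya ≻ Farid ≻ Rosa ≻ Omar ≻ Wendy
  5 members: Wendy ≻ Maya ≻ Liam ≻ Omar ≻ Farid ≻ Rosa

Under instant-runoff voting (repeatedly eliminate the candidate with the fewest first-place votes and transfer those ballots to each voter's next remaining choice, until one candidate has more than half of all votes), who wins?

Maya

Round 1: Omar 0, Maya 7, Farid 5, Wendy 11, Rosa 6, Liam 13. Omar eliminated.
Round 2: Maya 7, Farid 5, Wendy 11, Rosa 6, Liam 13. Farid eliminated.
Round 3: Maya 12, Wendy 11, Rosa 6, Liam 13. Rosa eliminated.
Round 4: Maya 18, Wendy 11, Liam 13. Wendy eliminated.
Round 5: Maya 23, Liam 19. Maya has a majority (≥22).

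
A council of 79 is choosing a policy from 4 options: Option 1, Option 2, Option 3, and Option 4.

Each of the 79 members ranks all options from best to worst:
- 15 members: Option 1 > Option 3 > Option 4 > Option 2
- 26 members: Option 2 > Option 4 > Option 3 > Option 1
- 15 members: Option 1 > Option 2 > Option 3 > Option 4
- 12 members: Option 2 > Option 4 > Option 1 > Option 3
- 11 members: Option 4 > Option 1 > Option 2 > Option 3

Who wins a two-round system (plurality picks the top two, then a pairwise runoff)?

Round 1 first-place votes: Option 1 30, Option 2 38, Option 3 0, Option 4 11. Option 2 and Option 1 advance.
Runoff: Option 2 is ranked above Option 1 on 38 ballots, Option 1 above Option 2 on 41.

Option 1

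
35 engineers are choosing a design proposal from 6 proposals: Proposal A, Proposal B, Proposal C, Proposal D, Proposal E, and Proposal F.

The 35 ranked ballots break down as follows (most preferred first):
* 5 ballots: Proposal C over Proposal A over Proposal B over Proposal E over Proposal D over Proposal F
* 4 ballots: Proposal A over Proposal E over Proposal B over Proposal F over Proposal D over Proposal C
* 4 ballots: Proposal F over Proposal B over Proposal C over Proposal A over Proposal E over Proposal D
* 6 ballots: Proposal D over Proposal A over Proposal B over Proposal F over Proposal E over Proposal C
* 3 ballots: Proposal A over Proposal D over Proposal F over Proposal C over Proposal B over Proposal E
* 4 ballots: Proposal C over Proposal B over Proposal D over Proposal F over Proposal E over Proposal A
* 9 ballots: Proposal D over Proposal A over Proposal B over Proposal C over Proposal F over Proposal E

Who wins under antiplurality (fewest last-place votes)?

Proposal B

Last-place votes: Proposal A 4, Proposal B 0, Proposal C 10, Proposal D 4, Proposal E 12, Proposal F 5.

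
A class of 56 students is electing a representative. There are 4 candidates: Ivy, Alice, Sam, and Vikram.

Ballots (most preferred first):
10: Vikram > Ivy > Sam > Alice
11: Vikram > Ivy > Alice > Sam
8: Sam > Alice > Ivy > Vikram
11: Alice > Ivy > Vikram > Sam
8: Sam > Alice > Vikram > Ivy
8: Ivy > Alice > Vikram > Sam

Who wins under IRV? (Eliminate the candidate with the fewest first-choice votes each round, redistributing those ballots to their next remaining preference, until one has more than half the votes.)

Alice

Round 1: Ivy 8, Alice 11, Sam 16, Vikram 21. Ivy eliminated.
Round 2: Alice 19, Sam 16, Vikram 21. Sam eliminated.
Round 3: Alice 35, Vikram 21. Alice has a majority (≥29).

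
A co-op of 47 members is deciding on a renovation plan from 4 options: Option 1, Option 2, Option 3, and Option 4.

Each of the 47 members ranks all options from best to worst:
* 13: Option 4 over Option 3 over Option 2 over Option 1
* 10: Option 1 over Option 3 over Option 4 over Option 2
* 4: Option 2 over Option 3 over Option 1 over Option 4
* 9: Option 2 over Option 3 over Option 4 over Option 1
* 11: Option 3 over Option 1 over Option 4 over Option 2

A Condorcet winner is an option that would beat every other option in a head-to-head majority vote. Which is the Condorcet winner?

Option 3

Option 3 vs Option 1: 37–10
Option 3 vs Option 2: 34–13
Option 3 vs Option 4: 34–13
Option 3 beats every other option.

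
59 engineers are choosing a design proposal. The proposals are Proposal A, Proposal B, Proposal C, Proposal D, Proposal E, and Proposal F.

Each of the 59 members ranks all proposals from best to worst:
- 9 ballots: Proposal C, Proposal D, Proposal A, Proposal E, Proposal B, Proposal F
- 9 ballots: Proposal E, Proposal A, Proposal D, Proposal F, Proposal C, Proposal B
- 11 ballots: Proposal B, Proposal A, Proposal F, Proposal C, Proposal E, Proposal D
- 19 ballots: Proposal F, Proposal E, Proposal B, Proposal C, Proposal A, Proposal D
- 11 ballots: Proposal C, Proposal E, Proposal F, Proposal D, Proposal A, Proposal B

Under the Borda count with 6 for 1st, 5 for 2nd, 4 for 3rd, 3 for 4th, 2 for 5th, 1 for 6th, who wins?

Proposal E

Proposal A: 9×4 + 9×5 + 11×5 + 19×2 + 11×2 = 196
Proposal B: 9×2 + 9×1 + 11×6 + 19×4 + 11×1 = 180
Proposal C: 9×6 + 9×2 + 11×3 + 19×3 + 11×6 = 228
Proposal D: 9×5 + 9×4 + 11×1 + 19×1 + 11×3 = 144
Proposal E: 9×3 + 9×6 + 11×2 + 19×5 + 11×5 = 253
Proposal F: 9×1 + 9×3 + 11×4 + 19×6 + 11×4 = 238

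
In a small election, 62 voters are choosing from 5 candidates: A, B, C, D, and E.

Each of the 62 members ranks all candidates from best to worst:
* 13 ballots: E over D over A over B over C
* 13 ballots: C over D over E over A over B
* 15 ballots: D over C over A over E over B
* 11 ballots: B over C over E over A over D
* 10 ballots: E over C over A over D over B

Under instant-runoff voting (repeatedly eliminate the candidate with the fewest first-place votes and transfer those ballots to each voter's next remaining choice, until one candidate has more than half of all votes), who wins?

Round 1: A 0, B 11, C 13, D 15, E 23. A eliminated.
Round 2: B 11, C 13, D 15, E 23. B eliminated.
Round 3: C 24, D 15, E 23. D eliminated.
Round 4: C 39, E 23. C has a majority (≥32).

C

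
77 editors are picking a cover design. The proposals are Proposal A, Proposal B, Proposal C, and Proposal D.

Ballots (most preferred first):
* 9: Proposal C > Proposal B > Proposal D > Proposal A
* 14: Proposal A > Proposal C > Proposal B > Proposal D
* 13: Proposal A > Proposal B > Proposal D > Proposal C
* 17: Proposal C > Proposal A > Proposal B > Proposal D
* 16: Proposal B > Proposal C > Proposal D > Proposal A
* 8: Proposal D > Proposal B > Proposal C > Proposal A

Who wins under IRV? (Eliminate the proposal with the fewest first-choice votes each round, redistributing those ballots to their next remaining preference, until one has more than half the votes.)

Round 1: Proposal A 27, Proposal B 16, Proposal C 26, Proposal D 8. Proposal D eliminated.
Round 2: Proposal A 27, Proposal B 24, Proposal C 26. Proposal B eliminated.
Round 3: Proposal A 27, Proposal C 50. Proposal C has a majority (≥39).

Proposal C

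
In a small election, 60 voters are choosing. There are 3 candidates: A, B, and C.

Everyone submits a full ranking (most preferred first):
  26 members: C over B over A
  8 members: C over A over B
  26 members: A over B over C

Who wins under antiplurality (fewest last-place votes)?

B

Last-place votes: A 26, B 8, C 26.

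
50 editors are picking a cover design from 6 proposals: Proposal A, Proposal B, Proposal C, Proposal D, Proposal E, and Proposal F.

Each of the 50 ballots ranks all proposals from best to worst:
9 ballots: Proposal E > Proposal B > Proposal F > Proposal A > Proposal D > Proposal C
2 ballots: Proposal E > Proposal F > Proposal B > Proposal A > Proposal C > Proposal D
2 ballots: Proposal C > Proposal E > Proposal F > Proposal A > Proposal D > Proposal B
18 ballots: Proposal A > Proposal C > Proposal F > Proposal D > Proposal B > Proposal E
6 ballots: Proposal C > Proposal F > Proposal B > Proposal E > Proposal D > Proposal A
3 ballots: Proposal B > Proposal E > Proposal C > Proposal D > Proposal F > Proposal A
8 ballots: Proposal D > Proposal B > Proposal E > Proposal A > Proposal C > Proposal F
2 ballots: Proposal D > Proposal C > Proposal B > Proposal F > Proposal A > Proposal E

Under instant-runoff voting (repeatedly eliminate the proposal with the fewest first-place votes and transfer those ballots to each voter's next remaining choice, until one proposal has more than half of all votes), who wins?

Round 1: Proposal A 18, Proposal B 3, Proposal C 8, Proposal D 10, Proposal E 11, Proposal F 0. Proposal F eliminated.
Round 2: Proposal A 18, Proposal B 3, Proposal C 8, Proposal D 10, Proposal E 11. Proposal B eliminated.
Round 3: Proposal A 18, Proposal C 8, Proposal D 10, Proposal E 14. Proposal C eliminated.
Round 4: Proposal A 18, Proposal D 10, Proposal E 22. Proposal D eliminated.
Round 5: Proposal A 20, Proposal E 30. Proposal E has a majority (≥26).

Proposal E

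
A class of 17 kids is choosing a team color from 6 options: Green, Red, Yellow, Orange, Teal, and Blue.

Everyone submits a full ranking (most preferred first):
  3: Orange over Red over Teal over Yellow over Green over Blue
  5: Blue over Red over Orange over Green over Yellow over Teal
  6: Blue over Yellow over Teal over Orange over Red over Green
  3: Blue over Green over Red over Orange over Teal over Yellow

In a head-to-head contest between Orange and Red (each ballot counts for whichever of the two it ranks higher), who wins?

Orange

Orange is ranked above Red on 9 ballots; Red above Orange on 8.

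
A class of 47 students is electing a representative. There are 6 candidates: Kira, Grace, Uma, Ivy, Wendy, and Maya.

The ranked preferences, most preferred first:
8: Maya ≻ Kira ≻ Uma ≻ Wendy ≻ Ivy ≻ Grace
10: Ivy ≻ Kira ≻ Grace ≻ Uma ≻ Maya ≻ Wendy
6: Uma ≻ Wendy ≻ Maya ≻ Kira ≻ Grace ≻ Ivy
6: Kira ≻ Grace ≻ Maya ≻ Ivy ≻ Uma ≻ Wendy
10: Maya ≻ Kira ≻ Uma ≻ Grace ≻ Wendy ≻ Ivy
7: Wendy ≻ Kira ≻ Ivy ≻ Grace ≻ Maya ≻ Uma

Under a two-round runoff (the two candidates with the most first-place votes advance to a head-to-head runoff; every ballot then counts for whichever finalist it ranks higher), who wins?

Maya

Round 1 first-place votes: Kira 6, Grace 0, Uma 6, Ivy 10, Wendy 7, Maya 18. Maya and Ivy advance.
Runoff: Maya is ranked above Ivy on 30 ballots, Ivy above Maya on 17.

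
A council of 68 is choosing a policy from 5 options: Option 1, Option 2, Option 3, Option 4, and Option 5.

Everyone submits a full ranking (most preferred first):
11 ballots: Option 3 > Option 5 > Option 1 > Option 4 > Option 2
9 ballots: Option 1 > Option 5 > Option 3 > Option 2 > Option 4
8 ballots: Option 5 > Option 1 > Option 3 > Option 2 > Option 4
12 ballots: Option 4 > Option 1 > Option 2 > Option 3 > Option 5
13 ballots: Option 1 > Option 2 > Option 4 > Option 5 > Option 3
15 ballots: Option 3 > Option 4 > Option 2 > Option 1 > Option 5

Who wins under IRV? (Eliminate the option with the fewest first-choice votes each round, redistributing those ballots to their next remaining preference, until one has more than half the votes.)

Round 1: Option 1 22, Option 2 0, Option 3 26, Option 4 12, Option 5 8. Option 2 eliminated.
Round 2: Option 1 22, Option 3 26, Option 4 12, Option 5 8. Option 5 eliminated.
Round 3: Option 1 30, Option 3 26, Option 4 12. Option 4 eliminated.
Round 4: Option 1 42, Option 3 26. Option 1 has a majority (≥35).

Option 1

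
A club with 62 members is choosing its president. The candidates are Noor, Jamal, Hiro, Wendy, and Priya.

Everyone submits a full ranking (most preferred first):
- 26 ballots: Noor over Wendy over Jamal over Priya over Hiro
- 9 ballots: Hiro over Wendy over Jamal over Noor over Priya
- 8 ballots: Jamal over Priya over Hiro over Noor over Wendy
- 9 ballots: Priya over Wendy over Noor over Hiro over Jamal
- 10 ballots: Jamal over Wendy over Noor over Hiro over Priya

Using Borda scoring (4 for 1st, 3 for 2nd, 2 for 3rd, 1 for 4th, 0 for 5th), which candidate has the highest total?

Noor: 26×4 + 9×1 + 8×1 + 9×2 + 10×2 = 159
Jamal: 26×2 + 9×2 + 8×4 + 9×0 + 10×4 = 142
Hiro: 26×0 + 9×4 + 8×2 + 9×1 + 10×1 = 71
Wendy: 26×3 + 9×3 + 8×0 + 9×3 + 10×3 = 162
Priya: 26×1 + 9×0 + 8×3 + 9×4 + 10×0 = 86

Wendy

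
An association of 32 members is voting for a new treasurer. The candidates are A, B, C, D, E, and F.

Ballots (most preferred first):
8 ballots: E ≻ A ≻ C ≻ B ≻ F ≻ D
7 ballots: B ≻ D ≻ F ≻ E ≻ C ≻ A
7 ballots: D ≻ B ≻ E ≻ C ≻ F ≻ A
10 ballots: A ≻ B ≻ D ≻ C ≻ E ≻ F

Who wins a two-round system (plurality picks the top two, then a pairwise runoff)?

E

Round 1 first-place votes: A 10, B 7, C 0, D 7, E 8, F 0. A and E advance.
Runoff: A is ranked above E on 10 ballots, E above A on 22.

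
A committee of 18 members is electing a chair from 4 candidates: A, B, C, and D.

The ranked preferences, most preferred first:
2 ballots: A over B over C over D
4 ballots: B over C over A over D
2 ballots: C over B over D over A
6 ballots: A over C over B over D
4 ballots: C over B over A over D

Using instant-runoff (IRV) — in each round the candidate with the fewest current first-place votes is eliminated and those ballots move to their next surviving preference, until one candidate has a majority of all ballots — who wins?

C

Round 1: A 8, B 4, C 6, D 0. D eliminated.
Round 2: A 8, B 4, C 6. B eliminated.
Round 3: A 8, C 10. C has a majority (≥10).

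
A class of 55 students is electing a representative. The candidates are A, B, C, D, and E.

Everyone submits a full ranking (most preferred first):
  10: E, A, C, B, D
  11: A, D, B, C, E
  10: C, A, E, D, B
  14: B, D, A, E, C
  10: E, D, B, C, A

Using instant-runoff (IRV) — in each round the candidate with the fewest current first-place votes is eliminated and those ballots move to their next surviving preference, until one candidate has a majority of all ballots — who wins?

Round 1: A 11, B 14, C 10, D 0, E 20. D eliminated.
Round 2: A 11, B 14, C 10, E 20. C eliminated.
Round 3: A 21, B 14, E 20. B eliminated.
Round 4: A 35, E 20. A has a majority (≥28).

A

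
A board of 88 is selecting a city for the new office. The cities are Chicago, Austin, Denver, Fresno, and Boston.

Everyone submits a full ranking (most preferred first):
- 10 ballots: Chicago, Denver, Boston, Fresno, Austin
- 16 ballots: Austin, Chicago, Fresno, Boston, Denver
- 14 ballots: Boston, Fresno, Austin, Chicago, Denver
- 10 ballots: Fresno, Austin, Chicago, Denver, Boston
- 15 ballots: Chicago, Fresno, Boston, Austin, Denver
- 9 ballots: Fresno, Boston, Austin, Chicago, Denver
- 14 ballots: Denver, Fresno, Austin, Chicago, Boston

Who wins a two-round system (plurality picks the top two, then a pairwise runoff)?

Round 1 first-place votes: Chicago 25, Austin 16, Denver 14, Fresno 19, Boston 14. Chicago and Fresno advance.
Runoff: Chicago is ranked above Fresno on 41 ballots, Fresno above Chicago on 47.

Fresno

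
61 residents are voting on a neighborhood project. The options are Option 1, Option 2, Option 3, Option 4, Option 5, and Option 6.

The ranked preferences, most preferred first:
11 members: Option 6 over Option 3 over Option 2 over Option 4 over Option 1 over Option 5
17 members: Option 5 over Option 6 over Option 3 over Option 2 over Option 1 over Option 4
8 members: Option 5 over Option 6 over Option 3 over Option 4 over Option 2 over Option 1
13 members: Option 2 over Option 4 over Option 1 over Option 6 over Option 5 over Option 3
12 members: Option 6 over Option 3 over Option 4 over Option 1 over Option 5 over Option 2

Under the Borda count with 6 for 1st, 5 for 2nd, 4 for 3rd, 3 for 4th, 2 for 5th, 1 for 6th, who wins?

Option 6

Option 1: 11×2 + 17×2 + 8×1 + 13×4 + 12×3 = 152
Option 2: 11×4 + 17×3 + 8×2 + 13×6 + 12×1 = 201
Option 3: 11×5 + 17×4 + 8×4 + 13×1 + 12×5 = 228
Option 4: 11×3 + 17×1 + 8×3 + 13×5 + 12×4 = 187
Option 5: 11×1 + 17×6 + 8×6 + 13×2 + 12×2 = 211
Option 6: 11×6 + 17×5 + 8×5 + 13×3 + 12×6 = 302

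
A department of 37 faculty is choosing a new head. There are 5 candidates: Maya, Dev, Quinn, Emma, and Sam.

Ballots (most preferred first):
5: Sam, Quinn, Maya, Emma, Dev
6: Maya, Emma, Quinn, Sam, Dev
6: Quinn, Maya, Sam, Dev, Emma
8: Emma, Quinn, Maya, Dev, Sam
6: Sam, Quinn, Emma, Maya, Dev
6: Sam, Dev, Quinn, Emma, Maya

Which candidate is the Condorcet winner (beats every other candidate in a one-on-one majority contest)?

Quinn

Quinn vs Maya: 31–6
Quinn vs Dev: 31–6
Quinn vs Emma: 23–14
Quinn vs Sam: 20–17
Quinn beats every other candidate.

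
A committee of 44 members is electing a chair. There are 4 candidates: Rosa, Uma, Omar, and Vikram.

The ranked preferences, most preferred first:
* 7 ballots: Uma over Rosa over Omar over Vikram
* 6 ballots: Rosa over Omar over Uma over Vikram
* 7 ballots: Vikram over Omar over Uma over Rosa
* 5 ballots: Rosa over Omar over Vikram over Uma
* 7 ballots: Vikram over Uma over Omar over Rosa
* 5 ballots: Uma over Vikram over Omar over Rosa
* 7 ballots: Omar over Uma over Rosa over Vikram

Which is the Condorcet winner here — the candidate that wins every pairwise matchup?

Omar

Omar vs Rosa: 26–18
Omar vs Uma: 25–19
Omar vs Vikram: 25–19
Omar beats every other candidate.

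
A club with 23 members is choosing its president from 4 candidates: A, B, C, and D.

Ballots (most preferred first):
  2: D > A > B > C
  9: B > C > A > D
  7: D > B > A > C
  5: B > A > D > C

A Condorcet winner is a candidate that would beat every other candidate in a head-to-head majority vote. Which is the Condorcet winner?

B

B vs A: 21–2
B vs C: 23–0
B vs D: 14–9
B beats every other candidate.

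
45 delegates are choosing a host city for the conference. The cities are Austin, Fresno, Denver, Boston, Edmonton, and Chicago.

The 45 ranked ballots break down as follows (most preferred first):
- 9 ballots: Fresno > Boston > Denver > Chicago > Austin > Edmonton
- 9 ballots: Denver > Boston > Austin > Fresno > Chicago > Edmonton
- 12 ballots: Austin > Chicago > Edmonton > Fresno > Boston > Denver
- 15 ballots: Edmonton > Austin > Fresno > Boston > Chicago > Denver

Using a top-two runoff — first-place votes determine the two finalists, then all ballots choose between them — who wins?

Round 1 first-place votes: Austin 12, Fresno 9, Denver 9, Boston 0, Edmonton 15, Chicago 0. Edmonton and Austin advance.
Runoff: Edmonton is ranked above Austin on 15 ballots, Austin above Edmonton on 30.

Austin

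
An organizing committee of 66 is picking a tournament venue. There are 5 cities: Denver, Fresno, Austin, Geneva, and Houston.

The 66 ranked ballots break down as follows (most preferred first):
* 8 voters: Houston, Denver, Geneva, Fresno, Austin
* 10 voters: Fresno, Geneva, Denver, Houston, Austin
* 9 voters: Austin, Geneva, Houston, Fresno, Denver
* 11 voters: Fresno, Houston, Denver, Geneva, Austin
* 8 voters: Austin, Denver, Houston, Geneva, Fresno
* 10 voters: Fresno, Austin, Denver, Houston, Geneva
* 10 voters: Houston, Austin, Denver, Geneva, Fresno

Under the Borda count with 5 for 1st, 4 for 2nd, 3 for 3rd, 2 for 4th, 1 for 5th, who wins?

Houston

Denver: 8×4 + 10×3 + 9×1 + 11×3 + 8×4 + 10×3 + 10×3 = 196
Fresno: 8×2 + 10×5 + 9×2 + 11×5 + 8×1 + 10×5 + 10×1 = 207
Austin: 8×1 + 10×1 + 9×5 + 11×1 + 8×5 + 10×4 + 10×4 = 194
Geneva: 8×3 + 10×4 + 9×4 + 11×2 + 8×2 + 10×1 + 10×2 = 168
Houston: 8×5 + 10×2 + 9×3 + 11×4 + 8×3 + 10×2 + 10×5 = 225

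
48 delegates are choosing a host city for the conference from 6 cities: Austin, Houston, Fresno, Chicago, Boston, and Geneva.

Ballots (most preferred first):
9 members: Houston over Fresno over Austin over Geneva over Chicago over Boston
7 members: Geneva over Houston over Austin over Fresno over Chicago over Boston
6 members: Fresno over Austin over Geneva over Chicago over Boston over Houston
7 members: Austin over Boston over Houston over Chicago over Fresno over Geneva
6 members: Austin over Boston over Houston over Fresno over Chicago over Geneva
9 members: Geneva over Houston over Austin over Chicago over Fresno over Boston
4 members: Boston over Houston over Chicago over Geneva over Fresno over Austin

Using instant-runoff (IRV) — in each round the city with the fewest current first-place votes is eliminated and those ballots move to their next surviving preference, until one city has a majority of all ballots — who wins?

Round 1: Austin 13, Houston 9, Fresno 6, Chicago 0, Boston 4, Geneva 16. Chicago eliminated.
Round 2: Austin 13, Houston 9, Fresno 6, Boston 4, Geneva 16. Boston eliminated.
Round 3: Austin 13, Houston 13, Fresno 6, Geneva 16. Fresno eliminated.
Round 4: Austin 19, Houston 13, Geneva 16. Houston eliminated.
Round 5: Austin 28, Geneva 20. Austin has a majority (≥25).

Austin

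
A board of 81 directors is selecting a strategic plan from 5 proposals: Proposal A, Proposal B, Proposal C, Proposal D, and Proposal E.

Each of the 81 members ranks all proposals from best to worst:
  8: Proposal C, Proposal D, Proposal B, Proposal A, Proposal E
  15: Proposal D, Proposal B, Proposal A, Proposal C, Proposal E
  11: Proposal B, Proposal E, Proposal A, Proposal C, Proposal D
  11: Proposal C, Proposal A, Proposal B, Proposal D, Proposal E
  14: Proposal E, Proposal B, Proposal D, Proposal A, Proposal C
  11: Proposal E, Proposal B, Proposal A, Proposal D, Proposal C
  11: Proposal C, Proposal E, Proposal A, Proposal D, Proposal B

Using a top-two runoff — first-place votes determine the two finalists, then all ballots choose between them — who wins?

Round 1 first-place votes: Proposal A 0, Proposal B 11, Proposal C 30, Proposal D 15, Proposal E 25. Proposal C and Proposal E advance.
Runoff: Proposal C is ranked above Proposal E on 45 ballots, Proposal E above Proposal C on 36.

Proposal C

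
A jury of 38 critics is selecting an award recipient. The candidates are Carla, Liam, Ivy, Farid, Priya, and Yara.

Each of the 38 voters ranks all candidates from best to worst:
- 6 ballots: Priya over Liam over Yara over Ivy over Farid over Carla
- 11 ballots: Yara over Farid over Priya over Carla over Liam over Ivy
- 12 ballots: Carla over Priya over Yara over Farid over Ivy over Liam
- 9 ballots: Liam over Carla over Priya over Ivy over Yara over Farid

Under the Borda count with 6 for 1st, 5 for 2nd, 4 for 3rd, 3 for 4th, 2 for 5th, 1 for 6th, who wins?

Carla: 6×1 + 11×3 + 12×6 + 9×5 = 156
Liam: 6×5 + 11×2 + 12×1 + 9×6 = 118
Ivy: 6×3 + 11×1 + 12×2 + 9×3 = 80
Farid: 6×2 + 11×5 + 12×3 + 9×1 = 112
Priya: 6×6 + 11×4 + 12×5 + 9×4 = 176
Yara: 6×4 + 11×6 + 12×4 + 9×2 = 156

Priya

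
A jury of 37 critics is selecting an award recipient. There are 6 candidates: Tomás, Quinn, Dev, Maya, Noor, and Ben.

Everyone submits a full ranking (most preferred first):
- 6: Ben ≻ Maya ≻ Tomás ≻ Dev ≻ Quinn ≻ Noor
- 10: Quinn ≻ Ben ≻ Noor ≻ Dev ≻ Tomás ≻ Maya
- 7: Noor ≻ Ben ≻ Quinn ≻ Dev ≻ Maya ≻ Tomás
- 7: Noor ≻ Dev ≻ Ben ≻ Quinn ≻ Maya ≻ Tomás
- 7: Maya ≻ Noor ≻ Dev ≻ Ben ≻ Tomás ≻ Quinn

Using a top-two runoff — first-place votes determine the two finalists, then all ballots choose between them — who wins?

Noor

Round 1 first-place votes: Tomás 0, Quinn 10, Dev 0, Maya 7, Noor 14, Ben 6. Noor and Quinn advance.
Runoff: Noor is ranked above Quinn on 21 ballots, Quinn above Noor on 16.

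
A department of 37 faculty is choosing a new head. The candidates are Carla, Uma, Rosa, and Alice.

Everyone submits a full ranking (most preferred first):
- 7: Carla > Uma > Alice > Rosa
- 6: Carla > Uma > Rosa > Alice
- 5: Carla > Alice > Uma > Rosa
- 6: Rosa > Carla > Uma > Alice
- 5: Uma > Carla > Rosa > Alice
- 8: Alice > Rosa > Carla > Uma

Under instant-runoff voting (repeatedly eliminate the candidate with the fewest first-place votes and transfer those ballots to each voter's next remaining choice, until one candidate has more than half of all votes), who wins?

Round 1: Carla 18, Uma 5, Rosa 6, Alice 8. Uma eliminated.
Round 2: Carla 23, Rosa 6, Alice 8. Carla has a majority (≥19).

Carla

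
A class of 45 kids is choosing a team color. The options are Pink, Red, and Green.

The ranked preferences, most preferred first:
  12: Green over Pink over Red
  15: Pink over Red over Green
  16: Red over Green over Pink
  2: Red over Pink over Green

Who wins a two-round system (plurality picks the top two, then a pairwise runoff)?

Round 1 first-place votes: Pink 15, Red 18, Green 12. Red and Pink advance.
Runoff: Red is ranked above Pink on 18 ballots, Pink above Red on 27.

Pink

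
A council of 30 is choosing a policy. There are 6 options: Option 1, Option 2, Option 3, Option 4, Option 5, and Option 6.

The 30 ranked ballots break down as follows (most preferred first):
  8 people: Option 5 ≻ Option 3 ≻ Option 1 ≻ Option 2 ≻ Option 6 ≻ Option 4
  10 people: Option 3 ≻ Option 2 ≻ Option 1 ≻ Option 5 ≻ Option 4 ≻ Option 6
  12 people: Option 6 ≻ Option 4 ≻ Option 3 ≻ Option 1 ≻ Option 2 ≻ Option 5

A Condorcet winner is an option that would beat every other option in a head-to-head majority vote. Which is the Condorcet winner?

Option 3

Option 3 vs Option 1: 30–0
Option 3 vs Option 2: 30–0
Option 3 vs Option 4: 18–12
Option 3 vs Option 5: 22–8
Option 3 vs Option 6: 18–12
Option 3 beats every other option.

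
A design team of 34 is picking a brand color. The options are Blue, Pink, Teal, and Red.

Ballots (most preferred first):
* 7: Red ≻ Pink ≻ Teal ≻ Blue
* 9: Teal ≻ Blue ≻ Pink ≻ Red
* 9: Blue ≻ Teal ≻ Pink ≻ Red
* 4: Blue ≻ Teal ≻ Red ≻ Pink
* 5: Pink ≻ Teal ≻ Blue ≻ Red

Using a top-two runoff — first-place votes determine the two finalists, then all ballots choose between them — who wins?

Round 1 first-place votes: Blue 13, Pink 5, Teal 9, Red 7. Blue and Teal advance.
Runoff: Blue is ranked above Teal on 13 ballots, Teal above Blue on 21.

Teal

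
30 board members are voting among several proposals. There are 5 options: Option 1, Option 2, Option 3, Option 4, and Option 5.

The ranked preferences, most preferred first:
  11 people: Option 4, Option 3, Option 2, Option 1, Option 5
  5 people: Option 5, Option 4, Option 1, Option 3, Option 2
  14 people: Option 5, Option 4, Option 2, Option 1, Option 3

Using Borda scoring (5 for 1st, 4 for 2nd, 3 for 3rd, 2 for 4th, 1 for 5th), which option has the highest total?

Option 4

Option 1: 11×2 + 5×3 + 14×2 = 65
Option 2: 11×3 + 5×1 + 14×3 = 80
Option 3: 11×4 + 5×2 + 14×1 = 68
Option 4: 11×5 + 5×4 + 14×4 = 131
Option 5: 11×1 + 5×5 + 14×5 = 106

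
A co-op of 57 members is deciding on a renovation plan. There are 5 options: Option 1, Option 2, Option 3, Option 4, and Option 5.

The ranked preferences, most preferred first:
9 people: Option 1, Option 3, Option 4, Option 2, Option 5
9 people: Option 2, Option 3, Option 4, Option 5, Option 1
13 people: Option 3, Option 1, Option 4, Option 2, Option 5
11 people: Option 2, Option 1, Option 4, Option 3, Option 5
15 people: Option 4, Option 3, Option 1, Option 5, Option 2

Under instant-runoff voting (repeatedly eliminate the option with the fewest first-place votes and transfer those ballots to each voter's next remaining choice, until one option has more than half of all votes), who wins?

Round 1: Option 1 9, Option 2 20, Option 3 13, Option 4 15, Option 5 0. Option 5 eliminated.
Round 2: Option 1 9, Option 2 20, Option 3 13, Option 4 15. Option 1 eliminated.
Round 3: Option 2 20, Option 3 22, Option 4 15. Option 4 eliminated.
Round 4: Option 2 20, Option 3 37. Option 3 has a majority (≥29).

Option 3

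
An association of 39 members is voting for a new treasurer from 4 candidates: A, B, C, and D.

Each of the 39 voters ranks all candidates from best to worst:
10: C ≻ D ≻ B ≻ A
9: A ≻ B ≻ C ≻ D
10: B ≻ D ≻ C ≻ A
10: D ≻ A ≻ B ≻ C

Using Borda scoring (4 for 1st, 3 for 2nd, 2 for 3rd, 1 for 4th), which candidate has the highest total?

A: 10×1 + 9×4 + 10×1 + 10×3 = 86
B: 10×2 + 9×3 + 10×4 + 10×2 = 107
C: 10×4 + 9×2 + 10×2 + 10×1 = 88
D: 10×3 + 9×1 + 10×3 + 10×4 = 109

D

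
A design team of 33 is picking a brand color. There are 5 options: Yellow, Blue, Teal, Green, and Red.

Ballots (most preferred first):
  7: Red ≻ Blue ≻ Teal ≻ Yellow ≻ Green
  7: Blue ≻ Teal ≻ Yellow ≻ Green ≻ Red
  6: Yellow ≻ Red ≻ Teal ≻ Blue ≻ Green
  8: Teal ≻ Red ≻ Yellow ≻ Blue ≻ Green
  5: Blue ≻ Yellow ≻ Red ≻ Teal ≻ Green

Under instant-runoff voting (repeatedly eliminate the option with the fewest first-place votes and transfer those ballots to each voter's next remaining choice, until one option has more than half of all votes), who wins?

Red

Round 1: Yellow 6, Blue 12, Teal 8, Green 0, Red 7. Green eliminated.
Round 2: Yellow 6, Blue 12, Teal 8, Red 7. Yellow eliminated.
Round 3: Blue 12, Teal 8, Red 13. Teal eliminated.
Round 4: Blue 12, Red 21. Red has a majority (≥17).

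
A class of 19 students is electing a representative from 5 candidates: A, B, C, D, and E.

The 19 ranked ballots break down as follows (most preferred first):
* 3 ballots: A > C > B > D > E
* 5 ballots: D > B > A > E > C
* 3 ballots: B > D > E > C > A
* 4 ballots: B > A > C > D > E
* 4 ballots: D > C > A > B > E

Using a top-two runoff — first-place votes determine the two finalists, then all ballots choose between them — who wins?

B

Round 1 first-place votes: A 3, B 7, C 0, D 9, E 0. D and B advance.
Runoff: D is ranked above B on 9 ballots, B above D on 10.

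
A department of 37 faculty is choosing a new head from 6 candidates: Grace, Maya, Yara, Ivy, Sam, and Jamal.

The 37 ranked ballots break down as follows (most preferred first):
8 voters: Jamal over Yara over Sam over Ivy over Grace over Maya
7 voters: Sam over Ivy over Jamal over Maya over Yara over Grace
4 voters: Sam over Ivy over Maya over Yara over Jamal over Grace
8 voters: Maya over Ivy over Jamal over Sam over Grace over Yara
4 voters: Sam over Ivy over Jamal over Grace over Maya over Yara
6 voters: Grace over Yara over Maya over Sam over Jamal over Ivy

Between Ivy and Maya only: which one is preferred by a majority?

Ivy is ranked above Maya on 23 ballots; Maya above Ivy on 14.

Ivy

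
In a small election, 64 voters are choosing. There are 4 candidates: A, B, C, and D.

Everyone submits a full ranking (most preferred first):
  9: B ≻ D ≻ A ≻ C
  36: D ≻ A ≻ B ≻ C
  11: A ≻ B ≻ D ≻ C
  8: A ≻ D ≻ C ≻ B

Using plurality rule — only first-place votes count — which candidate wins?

First-place votes: A 19, B 9, C 0, D 36.

D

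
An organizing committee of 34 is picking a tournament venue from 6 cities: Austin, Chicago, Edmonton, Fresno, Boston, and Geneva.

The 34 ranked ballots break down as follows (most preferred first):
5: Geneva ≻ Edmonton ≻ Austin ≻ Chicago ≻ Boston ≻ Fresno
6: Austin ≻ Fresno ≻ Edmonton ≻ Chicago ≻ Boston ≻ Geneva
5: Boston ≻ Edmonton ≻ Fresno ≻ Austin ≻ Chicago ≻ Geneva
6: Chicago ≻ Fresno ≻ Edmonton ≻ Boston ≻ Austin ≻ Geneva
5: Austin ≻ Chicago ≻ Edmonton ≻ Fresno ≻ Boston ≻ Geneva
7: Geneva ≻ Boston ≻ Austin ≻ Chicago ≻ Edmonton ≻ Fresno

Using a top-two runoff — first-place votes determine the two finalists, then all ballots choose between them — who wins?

Round 1 first-place votes: Austin 11, Chicago 6, Edmonton 0, Fresno 0, Boston 5, Geneva 12. Geneva and Austin advance.
Runoff: Geneva is ranked above Austin on 12 ballots, Austin above Geneva on 22.

Austin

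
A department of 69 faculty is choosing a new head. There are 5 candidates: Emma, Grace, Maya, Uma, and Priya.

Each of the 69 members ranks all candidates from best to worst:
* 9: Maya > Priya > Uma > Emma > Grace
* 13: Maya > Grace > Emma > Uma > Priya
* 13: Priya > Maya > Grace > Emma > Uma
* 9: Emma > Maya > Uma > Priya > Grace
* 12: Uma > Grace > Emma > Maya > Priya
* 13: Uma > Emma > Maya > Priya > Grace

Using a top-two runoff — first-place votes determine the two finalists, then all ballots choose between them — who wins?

Round 1 first-place votes: Emma 9, Grace 0, Maya 22, Uma 25, Priya 13. Uma and Maya advance.
Runoff: Uma is ranked above Maya on 25 ballots, Maya above Uma on 44.

Maya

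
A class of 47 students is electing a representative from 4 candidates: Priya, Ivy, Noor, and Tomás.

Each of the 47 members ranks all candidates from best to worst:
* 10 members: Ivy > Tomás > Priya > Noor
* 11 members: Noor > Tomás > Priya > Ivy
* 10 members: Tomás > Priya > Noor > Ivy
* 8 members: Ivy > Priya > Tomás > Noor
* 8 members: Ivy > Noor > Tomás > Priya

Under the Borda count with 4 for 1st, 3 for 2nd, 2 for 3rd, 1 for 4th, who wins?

Priya: 10×2 + 11×2 + 10×3 + 8×3 + 8×1 = 104
Ivy: 10×4 + 11×1 + 10×1 + 8×4 + 8×4 = 125
Noor: 10×1 + 11×4 + 10×2 + 8×1 + 8×3 = 106
Tomás: 10×3 + 11×3 + 10×4 + 8×2 + 8×2 = 135

Tomás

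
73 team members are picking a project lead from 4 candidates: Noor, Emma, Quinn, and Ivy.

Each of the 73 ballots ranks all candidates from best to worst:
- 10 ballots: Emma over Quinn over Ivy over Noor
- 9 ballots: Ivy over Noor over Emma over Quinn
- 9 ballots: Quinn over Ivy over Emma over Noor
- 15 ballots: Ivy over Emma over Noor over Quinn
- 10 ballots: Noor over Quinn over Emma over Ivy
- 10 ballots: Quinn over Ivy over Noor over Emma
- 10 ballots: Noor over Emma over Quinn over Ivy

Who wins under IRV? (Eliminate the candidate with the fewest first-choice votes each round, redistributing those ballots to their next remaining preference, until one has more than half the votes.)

Round 1: Noor 20, Emma 10, Quinn 19, Ivy 24. Emma eliminated.
Round 2: Noor 20, Quinn 29, Ivy 24. Noor eliminated.
Round 3: Quinn 49, Ivy 24. Quinn has a majority (≥37).

Quinn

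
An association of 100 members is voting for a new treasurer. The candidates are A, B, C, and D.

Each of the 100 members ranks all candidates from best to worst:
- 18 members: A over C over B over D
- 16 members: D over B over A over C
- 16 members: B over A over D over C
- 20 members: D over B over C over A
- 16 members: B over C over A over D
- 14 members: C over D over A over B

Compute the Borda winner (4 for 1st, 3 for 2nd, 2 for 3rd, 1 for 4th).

B

A: 18×4 + 16×2 + 16×3 + 20×1 + 16×2 + 14×2 = 232
B: 18×2 + 16×3 + 16×4 + 20×3 + 16×4 + 14×1 = 286
C: 18×3 + 16×1 + 16×1 + 20×2 + 16×3 + 14×4 = 230
D: 18×1 + 16×4 + 16×2 + 20×4 + 16×1 + 14×3 = 252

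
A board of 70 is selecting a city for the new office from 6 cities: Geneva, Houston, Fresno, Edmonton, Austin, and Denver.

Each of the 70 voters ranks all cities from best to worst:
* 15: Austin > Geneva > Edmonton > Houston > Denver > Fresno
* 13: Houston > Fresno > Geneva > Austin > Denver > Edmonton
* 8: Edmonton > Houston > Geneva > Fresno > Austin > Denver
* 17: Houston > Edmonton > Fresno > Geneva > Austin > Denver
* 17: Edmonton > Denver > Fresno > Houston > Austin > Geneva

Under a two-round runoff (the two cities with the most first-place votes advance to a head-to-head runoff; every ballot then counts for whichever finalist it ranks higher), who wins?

Edmonton

Round 1 first-place votes: Geneva 0, Houston 30, Fresno 0, Edmonton 25, Austin 15, Denver 0. Houston and Edmonton advance.
Runoff: Houston is ranked above Edmonton on 30 ballots, Edmonton above Houston on 40.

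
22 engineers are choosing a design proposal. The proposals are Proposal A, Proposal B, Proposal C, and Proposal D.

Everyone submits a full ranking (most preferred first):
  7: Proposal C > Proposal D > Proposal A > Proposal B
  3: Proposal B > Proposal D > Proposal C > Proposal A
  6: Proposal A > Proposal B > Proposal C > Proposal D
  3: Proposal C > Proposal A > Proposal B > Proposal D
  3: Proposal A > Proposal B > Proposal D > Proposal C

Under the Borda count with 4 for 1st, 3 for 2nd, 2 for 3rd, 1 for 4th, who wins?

Proposal A: 7×2 + 3×1 + 6×4 + 3×3 + 3×4 = 62
Proposal B: 7×1 + 3×4 + 6×3 + 3×2 + 3×3 = 52
Proposal C: 7×4 + 3×2 + 6×2 + 3×4 + 3×1 = 61
Proposal D: 7×3 + 3×3 + 6×1 + 3×1 + 3×2 = 45

Proposal A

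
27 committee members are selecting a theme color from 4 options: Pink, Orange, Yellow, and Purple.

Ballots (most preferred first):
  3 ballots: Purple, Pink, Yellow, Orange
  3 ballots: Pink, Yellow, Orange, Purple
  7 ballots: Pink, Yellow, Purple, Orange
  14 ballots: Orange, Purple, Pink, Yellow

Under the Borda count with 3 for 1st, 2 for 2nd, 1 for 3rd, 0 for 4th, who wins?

Pink

Pink: 3×2 + 3×3 + 7×3 + 14×1 = 50
Orange: 3×0 + 3×1 + 7×0 + 14×3 = 45
Yellow: 3×1 + 3×2 + 7×2 + 14×0 = 23
Purple: 3×3 + 3×0 + 7×1 + 14×2 = 44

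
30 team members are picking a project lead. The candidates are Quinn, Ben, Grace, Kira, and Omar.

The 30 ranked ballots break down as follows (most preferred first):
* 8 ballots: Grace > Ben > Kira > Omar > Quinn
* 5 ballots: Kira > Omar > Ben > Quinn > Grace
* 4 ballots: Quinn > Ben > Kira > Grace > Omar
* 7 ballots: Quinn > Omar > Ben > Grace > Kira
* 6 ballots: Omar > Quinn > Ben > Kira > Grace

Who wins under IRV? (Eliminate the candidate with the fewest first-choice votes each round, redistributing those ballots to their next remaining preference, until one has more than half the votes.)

Omar

Round 1: Quinn 11, Ben 0, Grace 8, Kira 5, Omar 6. Ben eliminated.
Round 2: Quinn 11, Grace 8, Kira 5, Omar 6. Kira eliminated.
Round 3: Quinn 11, Grace 8, Omar 11. Grace eliminated.
Round 4: Quinn 11, Omar 19. Omar has a majority (≥16).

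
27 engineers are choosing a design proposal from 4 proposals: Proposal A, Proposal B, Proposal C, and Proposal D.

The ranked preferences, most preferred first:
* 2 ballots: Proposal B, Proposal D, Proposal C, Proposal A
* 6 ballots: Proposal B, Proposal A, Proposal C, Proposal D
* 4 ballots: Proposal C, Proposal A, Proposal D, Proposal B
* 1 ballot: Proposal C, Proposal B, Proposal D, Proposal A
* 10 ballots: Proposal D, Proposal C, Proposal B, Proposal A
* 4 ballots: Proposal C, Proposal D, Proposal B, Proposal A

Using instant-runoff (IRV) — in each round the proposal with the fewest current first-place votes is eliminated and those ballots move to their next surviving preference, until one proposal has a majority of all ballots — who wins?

Proposal C

Round 1: Proposal A 0, Proposal B 8, Proposal C 9, Proposal D 10. Proposal A eliminated.
Round 2: Proposal B 8, Proposal C 9, Proposal D 10. Proposal B eliminated.
Round 3: Proposal C 15, Proposal D 12. Proposal C has a majority (≥14).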